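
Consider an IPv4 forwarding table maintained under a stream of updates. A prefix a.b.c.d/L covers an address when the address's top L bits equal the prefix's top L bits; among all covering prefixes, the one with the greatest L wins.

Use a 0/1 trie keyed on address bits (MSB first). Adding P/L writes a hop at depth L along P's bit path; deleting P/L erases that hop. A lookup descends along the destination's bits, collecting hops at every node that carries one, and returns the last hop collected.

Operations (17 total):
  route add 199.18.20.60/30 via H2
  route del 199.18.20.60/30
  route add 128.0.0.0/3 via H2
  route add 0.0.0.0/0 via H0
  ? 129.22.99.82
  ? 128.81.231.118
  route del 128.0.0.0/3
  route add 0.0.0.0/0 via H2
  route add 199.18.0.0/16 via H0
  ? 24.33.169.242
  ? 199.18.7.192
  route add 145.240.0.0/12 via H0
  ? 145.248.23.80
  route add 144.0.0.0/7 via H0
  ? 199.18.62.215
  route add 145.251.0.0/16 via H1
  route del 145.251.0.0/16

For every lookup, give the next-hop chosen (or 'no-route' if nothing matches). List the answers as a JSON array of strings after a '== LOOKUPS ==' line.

Process each operation:
  add 199.18.20.60/30 -> H2 at depth 30
  del 199.18.20.60/30 (clear depth 30)
  add 128.0.0.0/3 -> H2 at depth 3
  add 0.0.0.0/0 -> H0 at depth 0
  ? 129.22.99.82  path d0:H0→d1:-→d2:-→d3:H2  best=H2
  ? 128.81.231.118  path d0:H0→d1:-→d2:-→d3:H2  best=H2
  del 128.0.0.0/3 (clear depth 3)
  add 0.0.0.0/0 -> H2 at depth 0
  add 199.18.0.0/16 -> H0 at depth 16
  ? 24.33.169.242  path d0:H2  best=H2
  ? 199.18.7.192  path d0:H2→d1:-→d2:-→d3:-→d4:-→d5:-→d6:-→d7:-→d8:-→d9:-→d10:-→d11:-→d12:-→d13:-→d14:-→d15:-→d16:H0→d17:-→d18:-→d19:-  best=H0
  add 145.240.0.0/12 -> H0 at depth 12
  ? 145.248.23.80  path d0:H2→d1:-→d2:-→d3:-→d4:-→d5:-→d6:-→d7:-→d8:-→d9:-→d10:-→d11:-→d12:H0  best=H0
  add 144.0.0.0/7 -> H0 at depth 7
  ? 199.18.62.215  path d0:H2→d1:-→d2:-→d3:-→d4:-→d5:-→d6:-→d7:-→d8:-→d9:-→d10:-→d11:-→d12:-→d13:-→d14:-→d15:-→d16:H0→d17:-→d18:-  best=H0
  add 145.251.0.0/16 -> H1 at depth 16
  del 145.251.0.0/16 (clear depth 16)

== LOOKUPS ==
["H2","H2","H2","H0","H0","H0"]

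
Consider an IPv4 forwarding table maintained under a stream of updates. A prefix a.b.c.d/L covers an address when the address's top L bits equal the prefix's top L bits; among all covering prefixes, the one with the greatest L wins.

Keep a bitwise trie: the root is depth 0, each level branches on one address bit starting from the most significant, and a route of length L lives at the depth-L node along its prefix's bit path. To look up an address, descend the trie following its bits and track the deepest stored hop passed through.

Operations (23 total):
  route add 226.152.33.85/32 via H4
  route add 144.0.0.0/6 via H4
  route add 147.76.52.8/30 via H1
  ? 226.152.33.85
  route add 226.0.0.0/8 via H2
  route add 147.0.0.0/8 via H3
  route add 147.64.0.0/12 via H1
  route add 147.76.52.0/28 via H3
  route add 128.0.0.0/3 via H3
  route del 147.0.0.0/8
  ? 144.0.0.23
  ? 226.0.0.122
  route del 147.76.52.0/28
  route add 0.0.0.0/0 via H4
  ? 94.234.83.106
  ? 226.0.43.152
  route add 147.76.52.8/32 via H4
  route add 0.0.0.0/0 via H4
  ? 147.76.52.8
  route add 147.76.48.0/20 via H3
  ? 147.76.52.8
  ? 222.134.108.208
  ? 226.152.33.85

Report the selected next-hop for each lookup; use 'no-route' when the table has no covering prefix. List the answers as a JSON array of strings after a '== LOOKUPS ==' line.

Apply in order:
  + 226.152.33.85/32 (H4) depth=32
  + 144.0.0.0/6 (H4) depth=6
  + 147.76.52.8/30 (H1) depth=30
  ? 226.152.33.85  path d0:-→d1:-→d2:-→d3:-→d4:-→d5:-→d6:-→d7:-→d8:-→d9:-→d10:-→d11:-→d12:-→d13:-→d14:-→d15:-→d16:-→d17:-→d18:-→d19:-→d20:-→d21:-→d22:-→d23:-→d24:-→d25:-→d26:-→d27:-→d28:-→d29:-→d30:-→d31:-→d32:H4  best=H4
  + 226.0.0.0/8 (H2) depth=8
  + 147.0.0.0/8 (H3) depth=8
  + 147.64.0.0/12 (H1) depth=12
  + 147.76.52.0/28 (H3) depth=28
  + 128.0.0.0/3 (H3) depth=3
  del 147.0.0.0/8 (clear depth 8)
  ? 144.0.0.23  path d0:-→d1:-→d2:-→d3:H3→d4:-→d5:-→d6:H4  best=H4
  ? 226.0.0.122  path d0:-→d1:-→d2:-→d3:-→d4:-→d5:-→d6:-→d7:-→d8:H2  best=H2
  del 147.76.52.0/28 (clear depth 28)
  + 0.0.0.0/0 (H4) depth=0
  ? 94.234.83.106  path d0:H4  best=H4
  ? 226.0.43.152  path d0:H4→d1:-→d2:-→d3:-→d4:-→d5:-→d6:-→d7:-→d8:H2  best=H2
  + 147.76.52.8/32 (H4) depth=32
  + 0.0.0.0/0 (H4) depth=0
  ? 147.76.52.8  path d0:H4→d1:-→d2:-→d3:H3→d4:-→d5:-→d6:H4→d7:-→d8:-→d9:-→d10:-→d11:-→d12:H1→d13:-→d14:-→d15:-→d16:-→d17:-→d18:-→d19:-→d20:-→d21:-→d22:-→d23:-→d24:-→d25:-→d26:-→d27:-→d28:-→d29:-→d30:H1→d31:-→d32:H4  best=H4
  + 147.76.48.0/20 (H3) depth=20
  ? 147.76.52.8  path d0:H4→d1:-→d2:-→d3:H3→d4:-→d5:-→d6:H4→d7:-→d8:-→d9:-→d10:-→d11:-→d12:H1→d13:-→d14:-→d15:-→d16:-→d17:-→d18:-→d19:-→d20:H3→d21:-→d22:-→d23:-→d24:-→d25:-→d26:-→d27:-→d28:-→d29:-→d30:H1→d31:-→d32:H4  best=H4
  ? 222.134.108.208  path d0:H4→d1:-→d2:-  best=H4
  ? 226.152.33.85  path d0:H4→d1:-→d2:-→d3:-→d4:-→d5:-→d6:-→d7:-→d8:H2→d9:-→d10:-→d11:-→d12:-→d13:-→d14:-→d15:-→d16:-→d17:-→d18:-→d19:-→d20:-→d21:-→d22:-→d23:-→d24:-→d25:-→d26:-→d27:-→d28:-→d29:-→d30:-→d31:-→d32:H4  best=H4

== LOOKUPS ==
["H4","H4","H2","H4","H2","H4","H4","H4","H4"]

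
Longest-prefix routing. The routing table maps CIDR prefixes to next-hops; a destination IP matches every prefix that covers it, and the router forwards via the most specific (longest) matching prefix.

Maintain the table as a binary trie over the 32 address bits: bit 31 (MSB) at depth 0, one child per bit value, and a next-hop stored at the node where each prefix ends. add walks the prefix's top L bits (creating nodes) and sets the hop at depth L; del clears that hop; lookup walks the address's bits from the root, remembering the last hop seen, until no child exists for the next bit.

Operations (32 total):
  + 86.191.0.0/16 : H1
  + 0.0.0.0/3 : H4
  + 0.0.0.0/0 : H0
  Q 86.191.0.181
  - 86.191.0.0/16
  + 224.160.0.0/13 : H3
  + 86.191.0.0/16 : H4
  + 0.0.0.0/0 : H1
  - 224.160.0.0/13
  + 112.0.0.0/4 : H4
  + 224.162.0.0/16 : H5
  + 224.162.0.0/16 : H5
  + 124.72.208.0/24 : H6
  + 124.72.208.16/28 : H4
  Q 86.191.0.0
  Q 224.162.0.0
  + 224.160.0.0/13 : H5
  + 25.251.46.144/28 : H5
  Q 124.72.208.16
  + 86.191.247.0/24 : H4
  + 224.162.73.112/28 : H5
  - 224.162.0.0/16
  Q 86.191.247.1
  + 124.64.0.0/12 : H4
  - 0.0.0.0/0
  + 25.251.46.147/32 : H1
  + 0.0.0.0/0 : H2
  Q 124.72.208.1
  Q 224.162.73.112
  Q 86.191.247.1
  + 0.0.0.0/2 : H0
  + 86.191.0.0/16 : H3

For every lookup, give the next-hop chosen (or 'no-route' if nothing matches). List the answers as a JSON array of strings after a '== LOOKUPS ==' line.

Apply in order:
  + 86.191.0.0/16 (H1) depth=16
  + 0.0.0.0/3 (H4) depth=3
  + 0.0.0.0/0 (H0) depth=0
  lookup 86.191.0.181: bits 0101011010111111 walk d0:H0→d1:-→d2:-→d3:-→d4:-→d5:-→d6:-→d7:-→d8:-→d9:-→d10:-→d11:-→d12:-→d13:-→d14:-→d15:-→d16:H1 -> H1
  - 86.191.0.0/16 clear@16
  + 224.160.0.0/13 (H3) depth=13
  + 86.191.0.0/16 (H4) depth=16
  + 0.0.0.0/0 (H1) depth=0
  - 224.160.0.0/13 clear@13
  + 112.0.0.0/4 (H4) depth=4
  + 224.162.0.0/16 (H5) depth=16
  + 224.162.0.0/16 (H5) depth=16
  + 124.72.208.0/24 (H6) depth=24
  + 124.72.208.16/28 (H4) depth=28
  lookup 86.191.0.0: bits 0101011010111111 walk d0:H1→d1:-→d2:-→d3:-→d4:-→d5:-→d6:-→d7:-→d8:-→d9:-→d10:-→d11:-→d12:-→d13:-→d14:-→d15:-→d16:H4 -> H4
  lookup 224.162.0.0: bits 1110000010100010 walk d0:H1→d1:-→d2:-→d3:-→d4:-→d5:-→d6:-→d7:-→d8:-→d9:-→d10:-→d11:-→d12:-→d13:-→d14:-→d15:-→d16:H5 -> H5
  + 224.160.0.0/13 (H5) depth=13
  + 25.251.46.144/28 (H5) depth=28
  lookup 124.72.208.16: bits 0111110001001000110100000001 walk d0:H1→d1:-→d2:-→d3:-→d4:H4→d5:-→d6:-→d7:-→d8:-→d9:-→d10:-→d11:-→d12:-→d13:-→d14:-→d15:-→d16:-→d17:-→d18:-→d19:-→d20:-→d21:-→d22:-→d23:-→d24:H6→d25:-→d26:-→d27:-→d28:H4 -> H4
  + 86.191.247.0/24 (H4) depth=24
  + 224.162.73.112/28 (H5) depth=28
  - 224.162.0.0/16 clear@16
  lookup 86.191.247.1: bits 010101101011111111110111 walk d0:H1→d1:-→d2:-→d3:-→d4:-→d5:-→d6:-→d7:-→d8:-→d9:-→d10:-→d11:-→d12:-→d13:-→d14:-→d15:-→d16:H4→d17:-→d18:-→d19:-→d20:-→d21:-→d22:-→d23:-→d24:H4 -> H4
  + 124.64.0.0/12 (H4) depth=12
  - 0.0.0.0/0 clear@0
  + 25.251.46.147/32 (H1) depth=32
  + 0.0.0.0/0 (H2) depth=0
  lookup 124.72.208.1: bits 011111000100100011010000000 walk d0:H2→d1:-→d2:-→d3:-→d4:H4→d5:-→d6:-→d7:-→d8:-→d9:-→d10:-→d11:-→d12:H4→d13:-→d14:-→d15:-→d16:-→d17:-→d18:-→d19:-→d20:-→d21:-→d22:-→d23:-→d24:H6→d25:-→d26:-→d27:- -> H6
  lookup 224.162.73.112: bits 1110000010100010010010010111 walk d0:H2→d1:-→d2:-→d3:-→d4:-→d5:-→d6:-→d7:-→d8:-→d9:-→d10:-→d11:-→d12:-→d13:H5→d14:-→d15:-→d16:-→d17:-→d18:-→d19:-→d20:-→d21:-→d22:-→d23:-→d24:-→d25:-→d26:-→d27:-→d28:H5 -> H5
  lookup 86.191.247.1: bits 010101101011111111110111 walk d0:H2→d1:-→d2:-→d3:-→d4:-→d5:-→d6:-→d7:-→d8:-→d9:-→d10:-→d11:-→d12:-→d13:-→d14:-→d15:-→d16:H4→d17:-→d18:-→d19:-→d20:-→d21:-→d22:-→d23:-→d24:H4 -> H4
  + 0.0.0.0/2 (H0) depth=2
  + 86.191.0.0/16 (H3) depth=16

== LOOKUPS ==
["H1","H4","H5","H4","H4","H6","H5","H4"]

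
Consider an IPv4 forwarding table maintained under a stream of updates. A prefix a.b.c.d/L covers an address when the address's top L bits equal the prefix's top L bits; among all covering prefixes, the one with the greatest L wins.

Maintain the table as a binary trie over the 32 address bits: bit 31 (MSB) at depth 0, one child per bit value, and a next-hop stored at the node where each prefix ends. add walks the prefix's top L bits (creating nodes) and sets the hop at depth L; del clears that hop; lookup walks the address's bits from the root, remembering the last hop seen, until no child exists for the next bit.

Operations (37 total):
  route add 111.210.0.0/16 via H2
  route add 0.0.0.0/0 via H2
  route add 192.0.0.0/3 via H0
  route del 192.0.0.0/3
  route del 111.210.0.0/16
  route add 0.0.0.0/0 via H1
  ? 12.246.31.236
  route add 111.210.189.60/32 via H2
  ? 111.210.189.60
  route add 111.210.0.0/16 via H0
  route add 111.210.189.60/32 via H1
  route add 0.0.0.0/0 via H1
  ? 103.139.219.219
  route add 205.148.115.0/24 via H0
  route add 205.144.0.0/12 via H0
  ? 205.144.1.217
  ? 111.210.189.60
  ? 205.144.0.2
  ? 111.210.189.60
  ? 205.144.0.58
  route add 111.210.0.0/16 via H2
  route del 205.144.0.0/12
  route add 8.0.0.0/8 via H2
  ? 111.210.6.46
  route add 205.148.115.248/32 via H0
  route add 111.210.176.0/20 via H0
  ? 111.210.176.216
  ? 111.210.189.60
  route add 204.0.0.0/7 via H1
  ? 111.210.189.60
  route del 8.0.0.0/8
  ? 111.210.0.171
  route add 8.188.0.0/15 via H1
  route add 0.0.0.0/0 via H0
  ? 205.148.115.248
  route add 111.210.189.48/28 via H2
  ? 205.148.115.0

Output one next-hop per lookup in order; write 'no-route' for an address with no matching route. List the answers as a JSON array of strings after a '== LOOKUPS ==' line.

Process each operation:
  add 111.210.0.0/16 -> H2 at depth 16
  add 0.0.0.0/0 -> H2 at depth 0
  add 192.0.0.0/3 -> H0 at depth 3
  del 192.0.0.0/3 (clear depth 3)
  del 111.210.0.0/16 (clear depth 16)
  add 0.0.0.0/0 -> H1 at depth 0
  Q 12.246.31.236: descend 0 ; hops seen [H1] ; pick H1
  add 111.210.189.60/32 -> H2 at depth 32
  Q 111.210.189.60: descend 01101111110100101011110100111100 ; hops seen [H1,H2] ; pick H2
  add 111.210.0.0/16 -> H0 at depth 16
  add 111.210.189.60/32 -> H1 at depth 32
  add 0.0.0.0/0 -> H1 at depth 0
  Q 103.139.219.219: descend 0110 ; hops seen [H1] ; pick H1
  add 205.148.115.0/24 -> H0 at depth 24
  add 205.144.0.0/12 -> H0 at depth 12
  Q 205.144.1.217: descend 1100110110010 ; hops seen [H1,H0] ; pick H0
  Q 111.210.189.60: descend 01101111110100101011110100111100 ; hops seen [H1,H0,H1] ; pick H1
  Q 205.144.0.2: descend 1100110110010 ; hops seen [H1,H0] ; pick H0
  Q 111.210.189.60: descend 01101111110100101011110100111100 ; hops seen [H1,H0,H1] ; pick H1
  Q 205.144.0.58: descend 1100110110010 ; hops seen [H1,H0] ; pick H0
  add 111.210.0.0/16 -> H2 at depth 16
  del 205.144.0.0/12 (clear depth 12)
  add 8.0.0.0/8 -> H2 at depth 8
  Q 111.210.6.46: descend 0110111111010010 ; hops seen [H1,H2] ; pick H2
  add 205.148.115.248/32 -> H0 at depth 32
  add 111.210.176.0/20 -> H0 at depth 20
  Q 111.210.176.216: descend 01101111110100101011 ; hops seen [H1,H2,H0] ; pick H0
  Q 111.210.189.60: descend 01101111110100101011110100111100 ; hops seen [H1,H2,H0,H1] ; pick H1
  add 204.0.0.0/7 -> H1 at depth 7
  Q 111.210.189.60: descend 01101111110100101011110100111100 ; hops seen [H1,H2,H0,H1] ; pick H1
  del 8.0.0.0/8 (clear depth 8)
  Q 111.210.0.171: descend 0110111111010010 ; hops seen [H1,H2] ; pick H2
  add 8.188.0.0/15 -> H1 at depth 15
  add 0.0.0.0/0 -> H0 at depth 0
  Q 205.148.115.248: descend 11001101100101000111001111111000 ; hops seen [H0,H1,H0,H0] ; pick H0
  add 111.210.189.48/28 -> H2 at depth 28
  Q 205.148.115.0: descend 110011011001010001110011 ; hops seen [H0,H1,H0] ; pick H0

== LOOKUPS ==
["H1","H2","H1","H0","H1","H0","H1","H0","H2","H0","H1","H1","H2","H0","H0"]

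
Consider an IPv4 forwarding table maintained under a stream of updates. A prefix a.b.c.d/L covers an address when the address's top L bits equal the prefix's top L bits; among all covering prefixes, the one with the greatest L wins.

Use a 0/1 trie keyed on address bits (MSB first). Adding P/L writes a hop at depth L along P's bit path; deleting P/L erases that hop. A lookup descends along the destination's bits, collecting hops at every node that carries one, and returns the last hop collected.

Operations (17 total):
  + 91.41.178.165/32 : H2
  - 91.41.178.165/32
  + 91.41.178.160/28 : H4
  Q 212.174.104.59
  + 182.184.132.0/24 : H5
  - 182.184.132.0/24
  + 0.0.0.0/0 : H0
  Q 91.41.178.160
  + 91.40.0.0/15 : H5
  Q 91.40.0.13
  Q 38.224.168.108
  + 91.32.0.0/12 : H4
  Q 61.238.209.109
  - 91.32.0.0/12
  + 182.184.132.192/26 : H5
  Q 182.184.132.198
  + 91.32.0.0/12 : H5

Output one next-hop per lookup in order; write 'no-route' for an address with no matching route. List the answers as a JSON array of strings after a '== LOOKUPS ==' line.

Process each operation:
  + 91.41.178.165/32 (H2) depth=32
  del 91.41.178.165/32 (clear depth 32)
  + 91.41.178.160/28 (H4) depth=28
  ? 212.174.104.59  path d0:-  best=no-route
  + 182.184.132.0/24 (H5) depth=24
  del 182.184.132.0/24 (clear depth 24)
  + 0.0.0.0/0 (H0) depth=0
  ? 91.41.178.160  path d0:H0→d1:-→d2:-→d3:-→d4:-→d5:-→d6:-→d7:-→d8:-→d9:-→d10:-→d11:-→d12:-→d13:-→d14:-→d15:-→d16:-→d17:-→d18:-→d19:-→d20:-→d21:-→d22:-→d23:-→d24:-→d25:-→d26:-→d27:-→d28:H4→d29:-  best=H4
  + 91.40.0.0/15 (H5) depth=15
  ? 91.40.0.13  path d0:H0→d1:-→d2:-→d3:-→d4:-→d5:-→d6:-→d7:-→d8:-→d9:-→d10:-→d11:-→d12:-→d13:-→d14:-→d15:H5  best=H5
  ? 38.224.168.108  path d0:H0→d1:-  best=H0
  + 91.32.0.0/12 (H4) depth=12
  ? 61.238.209.109  path d0:H0→d1:-  best=H0
  del 91.32.0.0/12 (clear depth 12)
  + 182.184.132.192/26 (H5) depth=26
  ? 182.184.132.198  path d0:H0→d1:-→d2:-→d3:-→d4:-→d5:-→d6:-→d7:-→d8:-→d9:-→d10:-→d11:-→d12:-→d13:-→d14:-→d15:-→d16:-→d17:-→d18:-→d19:-→d20:-→d21:-→d22:-→d23:-→d24:-→d25:-→d26:H5  best=H5
  + 91.32.0.0/12 (H5) depth=12

== LOOKUPS ==
["no-route","H4","H5","H0","H0","H5"]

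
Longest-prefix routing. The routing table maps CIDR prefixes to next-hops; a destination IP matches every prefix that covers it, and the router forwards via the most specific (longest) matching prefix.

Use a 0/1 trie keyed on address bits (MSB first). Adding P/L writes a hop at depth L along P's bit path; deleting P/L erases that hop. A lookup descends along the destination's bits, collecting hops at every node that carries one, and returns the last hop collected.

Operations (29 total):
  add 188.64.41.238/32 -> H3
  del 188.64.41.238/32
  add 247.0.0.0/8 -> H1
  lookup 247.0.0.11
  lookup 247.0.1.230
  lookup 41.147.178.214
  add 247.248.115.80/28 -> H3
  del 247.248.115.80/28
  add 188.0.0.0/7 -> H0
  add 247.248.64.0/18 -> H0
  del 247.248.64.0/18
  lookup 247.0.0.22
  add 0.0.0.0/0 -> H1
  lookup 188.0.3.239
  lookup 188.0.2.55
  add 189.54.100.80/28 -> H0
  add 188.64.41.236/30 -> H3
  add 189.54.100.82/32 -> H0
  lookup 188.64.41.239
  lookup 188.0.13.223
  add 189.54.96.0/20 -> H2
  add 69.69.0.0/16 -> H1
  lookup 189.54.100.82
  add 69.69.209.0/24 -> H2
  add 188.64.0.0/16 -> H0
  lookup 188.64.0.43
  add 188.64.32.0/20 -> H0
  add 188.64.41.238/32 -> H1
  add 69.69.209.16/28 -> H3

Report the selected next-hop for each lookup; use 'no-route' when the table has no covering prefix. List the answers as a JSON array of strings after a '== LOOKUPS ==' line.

Trace:
  add 188.64.41.238/32 -> H3 at depth 32
  - 188.64.41.238/32 clear@32
  add 247.0.0.0/8 -> H1 at depth 8
  ? 247.0.0.11  path d0:-→d1:-→d2:-→d3:-→d4:-→d5:-→d6:-→d7:-→d8:H1  best=H1
  ? 247.0.1.230  path d0:-→d1:-→d2:-→d3:-→d4:-→d5:-→d6:-→d7:-→d8:H1  best=H1
  ? 41.147.178.214  path d0:-  best=no-route
  add 247.248.115.80/28 -> H3 at depth 28
  - 247.248.115.80/28 clear@28
  add 188.0.0.0/7 -> H0 at depth 7
  add 247.248.64.0/18 -> H0 at depth 18
  - 247.248.64.0/18 clear@18
  ? 247.0.0.22  path d0:-→d1:-→d2:-→d3:-→d4:-→d5:-→d6:-→d7:-→d8:H1  best=H1
  add 0.0.0.0/0 -> H1 at depth 0
  ? 188.0.3.239  path d0:H1→d1:-→d2:-→d3:-→d4:-→d5:-→d6:-→d7:H0→d8:-→d9:-  best=H0
  ? 188.0.2.55  path d0:H1→d1:-→d2:-→d3:-→d4:-→d5:-→d6:-→d7:H0→d8:-→d9:-  best=H0
  add 189.54.100.80/28 -> H0 at depth 28
  add 188.64.41.236/30 -> H3 at depth 30
  add 189.54.100.82/32 -> H0 at depth 32
  ? 188.64.41.239  path d0:H1→d1:-→d2:-→d3:-→d4:-→d5:-→d6:-→d7:H0→d8:-→d9:-→d10:-→d11:-→d12:-→d13:-→d14:-→d15:-→d16:-→d17:-→d18:-→d19:-→d20:-→d21:-→d22:-→d23:-→d24:-→d25:-→d26:-→d27:-→d28:-→d29:-→d30:H3→d31:-  best=H3
  ? 188.0.13.223  path d0:H1→d1:-→d2:-→d3:-→d4:-→d5:-→d6:-→d7:H0→d8:-→d9:-  best=H0
  add 189.54.96.0/20 -> H2 at depth 20
  add 69.69.0.0/16 -> H1 at depth 16
  ? 189.54.100.82  path d0:H1→d1:-→d2:-→d3:-→d4:-→d5:-→d6:-→d7:H0→d8:-→d9:-→d10:-→d11:-→d12:-→d13:-→d14:-→d15:-→d16:-→d17:-→d18:-→d19:-→d20:H2→d21:-→d22:-→d23:-→d24:-→d25:-→d26:-→d27:-→d28:H0→d29:-→d30:-→d31:-→d32:H0  best=H0
  add 69.69.209.0/24 -> H2 at depth 24
  add 188.64.0.0/16 -> H0 at depth 16
  ? 188.64.0.43  path d0:H1→d1:-→d2:-→d3:-→d4:-→d5:-→d6:-→d7:H0→d8:-→d9:-→d10:-→d11:-→d12:-→d13:-→d14:-→d15:-→d16:H0→d17:-→d18:-  best=H0
  add 188.64.32.0/20 -> H0 at depth 20
  add 188.64.41.238/32 -> H1 at depth 32
  add 69.69.209.16/28 -> H3 at depth 28

== LOOKUPS ==
["H1","H1","no-route","H1","H0","H0","H3","H0","H0","H0"]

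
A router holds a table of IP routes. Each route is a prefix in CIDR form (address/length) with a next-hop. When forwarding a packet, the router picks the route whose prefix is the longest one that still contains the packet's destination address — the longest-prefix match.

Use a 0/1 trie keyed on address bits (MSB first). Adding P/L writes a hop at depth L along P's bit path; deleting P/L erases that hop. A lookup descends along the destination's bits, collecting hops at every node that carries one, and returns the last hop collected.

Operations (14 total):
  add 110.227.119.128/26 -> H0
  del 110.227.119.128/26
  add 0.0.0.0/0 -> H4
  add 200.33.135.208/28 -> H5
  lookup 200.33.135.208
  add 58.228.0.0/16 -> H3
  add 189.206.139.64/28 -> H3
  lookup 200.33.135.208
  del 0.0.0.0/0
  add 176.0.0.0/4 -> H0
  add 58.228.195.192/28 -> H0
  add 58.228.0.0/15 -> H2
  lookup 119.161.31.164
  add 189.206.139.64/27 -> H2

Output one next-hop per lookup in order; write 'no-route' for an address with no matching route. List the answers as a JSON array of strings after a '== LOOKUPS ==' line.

Process each operation:
  + 110.227.119.128/26 (H0) depth=26
  - 110.227.119.128/26 clear@26
  + 0.0.0.0/0 (H4) depth=0
  + 200.33.135.208/28 (H5) depth=28
  lookup 200.33.135.208: bits 1100100000100001100001111101 walk d0:H4→d1:-→d2:-→d3:-→d4:-→d5:-→d6:-→d7:-→d8:-→d9:-→d10:-→d11:-→d12:-→d13:-→d14:-→d15:-→d16:-→d17:-→d18:-→d19:-→d20:-→d21:-→d22:-→d23:-→d24:-→d25:-→d26:-→d27:-→d28:H5 -> H5
  + 58.228.0.0/16 (H3) depth=16
  + 189.206.139.64/28 (H3) depth=28
  lookup 200.33.135.208: bits 1100100000100001100001111101 walk d0:H4→d1:-→d2:-→d3:-→d4:-→d5:-→d6:-→d7:-→d8:-→d9:-→d10:-→d11:-→d12:-→d13:-→d14:-→d15:-→d16:-→d17:-→d18:-→d19:-→d20:-→d21:-→d22:-→d23:-→d24:-→d25:-→d26:-→d27:-→d28:H5 -> H5
  - 0.0.0.0/0 clear@0
  + 176.0.0.0/4 (H0) depth=4
  + 58.228.195.192/28 (H0) depth=28
  + 58.228.0.0/15 (H2) depth=15
  lookup 119.161.31.164: bits 011 walk d0:-→d1:-→d2:-→d3:- -> no-route
  + 189.206.139.64/27 (H2) depth=27

== LOOKUPS ==
["H5","H5","no-route"]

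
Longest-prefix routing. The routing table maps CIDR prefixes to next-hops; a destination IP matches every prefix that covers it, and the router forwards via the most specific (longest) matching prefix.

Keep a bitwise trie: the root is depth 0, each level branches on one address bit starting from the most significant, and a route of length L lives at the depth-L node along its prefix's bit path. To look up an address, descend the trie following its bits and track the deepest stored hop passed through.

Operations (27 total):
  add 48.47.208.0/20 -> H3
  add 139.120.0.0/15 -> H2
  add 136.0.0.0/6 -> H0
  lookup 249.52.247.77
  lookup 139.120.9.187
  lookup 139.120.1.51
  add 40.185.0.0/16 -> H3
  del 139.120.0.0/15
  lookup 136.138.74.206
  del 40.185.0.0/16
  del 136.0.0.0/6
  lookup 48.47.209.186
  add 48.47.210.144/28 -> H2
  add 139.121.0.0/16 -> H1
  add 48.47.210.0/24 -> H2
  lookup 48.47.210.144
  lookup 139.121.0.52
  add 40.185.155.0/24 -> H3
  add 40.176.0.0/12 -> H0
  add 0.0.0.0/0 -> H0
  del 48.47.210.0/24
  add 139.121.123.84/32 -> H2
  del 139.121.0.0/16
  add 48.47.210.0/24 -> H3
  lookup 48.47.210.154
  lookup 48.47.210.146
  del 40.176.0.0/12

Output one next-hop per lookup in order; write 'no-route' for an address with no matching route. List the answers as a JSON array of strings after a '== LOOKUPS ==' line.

Apply in order:
  + 48.47.208.0/20 (H3) depth=20
  + 139.120.0.0/15 (H2) depth=15
  + 136.0.0.0/6 (H0) depth=6
  ? 249.52.247.77  path d0:-→d1:-  best=no-route
  ? 139.120.9.187  path d0:-→d1:-→d2:-→d3:-→d4:-→d5:-→d6:H0→d7:-→d8:-→d9:-→d10:-→d11:-→d12:-→d13:-→d14:-→d15:H2  best=H2
  ? 139.120.1.51  path d0:-→d1:-→d2:-→d3:-→d4:-→d5:-→d6:H0→d7:-→d8:-→d9:-→d10:-→d11:-→d12:-→d13:-→d14:-→d15:H2  best=H2
  + 40.185.0.0/16 (H3) depth=16
  del 139.120.0.0/15 (clear depth 15)
  ? 136.138.74.206  path d0:-→d1:-→d2:-→d3:-→d4:-→d5:-→d6:H0  best=H0
  del 40.185.0.0/16 (clear depth 16)
  del 136.0.0.0/6 (clear depth 6)
  ? 48.47.209.186  path d0:-→d1:-→d2:-→d3:-→d4:-→d5:-→d6:-→d7:-→d8:-→d9:-→d10:-→d11:-→d12:-→d13:-→d14:-→d15:-→d16:-→d17:-→d18:-→d19:-→d20:H3  best=H3
  + 48.47.210.144/28 (H2) depth=28
  + 139.121.0.0/16 (H1) depth=16
  + 48.47.210.0/24 (H2) depth=24
  ? 48.47.210.144  path d0:-→d1:-→d2:-→d3:-→d4:-→d5:-→d6:-→d7:-→d8:-→d9:-→d10:-→d11:-→d12:-→d13:-→d14:-→d15:-→d16:-→d17:-→d18:-→d19:-→d20:H3→d21:-→d22:-→d23:-→d24:H2→d25:-→d26:-→d27:-→d28:H2  best=H2
  ? 139.121.0.52  path d0:-→d1:-→d2:-→d3:-→d4:-→d5:-→d6:-→d7:-→d8:-→d9:-→d10:-→d11:-→d12:-→d13:-→d14:-→d15:-→d16:H1  best=H1
  + 40.185.155.0/24 (H3) depth=24
  + 40.176.0.0/12 (H0) depth=12
  + 0.0.0.0/0 (H0) depth=0
  del 48.47.210.0/24 (clear depth 24)
  + 139.121.123.84/32 (H2) depth=32
  del 139.121.0.0/16 (clear depth 16)
  + 48.47.210.0/24 (H3) depth=24
  ? 48.47.210.154  path d0:H0→d1:-→d2:-→d3:-→d4:-→d5:-→d6:-→d7:-→d8:-→d9:-→d10:-→d11:-→d12:-→d13:-→d14:-→d15:-→d16:-→d17:-→d18:-→d19:-→d20:H3→d21:-→d22:-→d23:-→d24:H3→d25:-→d26:-→d27:-→d28:H2  best=H2
  ? 48.47.210.146  path d0:H0→d1:-→d2:-→d3:-→d4:-→d5:-→d6:-→d7:-→d8:-→d9:-→d10:-→d11:-→d12:-→d13:-→d14:-→d15:-→d16:-→d17:-→d18:-→d19:-→d20:H3→d21:-→d22:-→d23:-→d24:H3→d25:-→d26:-→d27:-→d28:H2  best=H2
  del 40.176.0.0/12 (clear depth 12)

== LOOKUPS ==
["no-route","H2","H2","H0","H3","H2","H1","H2","H2"]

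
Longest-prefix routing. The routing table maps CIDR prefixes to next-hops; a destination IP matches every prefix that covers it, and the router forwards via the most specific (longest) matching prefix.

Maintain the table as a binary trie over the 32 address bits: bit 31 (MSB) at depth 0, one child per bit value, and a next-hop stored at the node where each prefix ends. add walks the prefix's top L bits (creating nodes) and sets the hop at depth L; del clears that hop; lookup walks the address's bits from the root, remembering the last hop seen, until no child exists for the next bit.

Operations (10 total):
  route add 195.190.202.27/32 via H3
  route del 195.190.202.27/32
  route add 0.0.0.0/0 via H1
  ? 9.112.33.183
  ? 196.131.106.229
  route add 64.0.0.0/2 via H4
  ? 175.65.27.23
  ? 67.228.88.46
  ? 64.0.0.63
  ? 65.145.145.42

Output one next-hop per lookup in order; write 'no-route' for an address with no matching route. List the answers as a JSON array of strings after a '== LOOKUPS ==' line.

Process each operation:
  add 195.190.202.27/32 -> H3 at depth 32
  del 195.190.202.27/32 (clear depth 32)
  add 0.0.0.0/0 -> H1 at depth 0
  ? 9.112.33.183  path d0:H1  best=H1
  ? 196.131.106.229  path d0:H1→d1:-→d2:-→d3:-→d4:-→d5:-  best=H1
  add 64.0.0.0/2 -> H4 at depth 2
  ? 175.65.27.23  path d0:H1→d1:-  best=H1
  ? 67.228.88.46  path d0:H1→d1:-→d2:H4  best=H4
  ? 64.0.0.63  path d0:H1→d1:-→d2:H4  best=H4
  ? 65.145.145.42  path d0:H1→d1:-→d2:H4  best=H4

== LOOKUPS ==
["H1","H1","H1","H4","H4","H4"]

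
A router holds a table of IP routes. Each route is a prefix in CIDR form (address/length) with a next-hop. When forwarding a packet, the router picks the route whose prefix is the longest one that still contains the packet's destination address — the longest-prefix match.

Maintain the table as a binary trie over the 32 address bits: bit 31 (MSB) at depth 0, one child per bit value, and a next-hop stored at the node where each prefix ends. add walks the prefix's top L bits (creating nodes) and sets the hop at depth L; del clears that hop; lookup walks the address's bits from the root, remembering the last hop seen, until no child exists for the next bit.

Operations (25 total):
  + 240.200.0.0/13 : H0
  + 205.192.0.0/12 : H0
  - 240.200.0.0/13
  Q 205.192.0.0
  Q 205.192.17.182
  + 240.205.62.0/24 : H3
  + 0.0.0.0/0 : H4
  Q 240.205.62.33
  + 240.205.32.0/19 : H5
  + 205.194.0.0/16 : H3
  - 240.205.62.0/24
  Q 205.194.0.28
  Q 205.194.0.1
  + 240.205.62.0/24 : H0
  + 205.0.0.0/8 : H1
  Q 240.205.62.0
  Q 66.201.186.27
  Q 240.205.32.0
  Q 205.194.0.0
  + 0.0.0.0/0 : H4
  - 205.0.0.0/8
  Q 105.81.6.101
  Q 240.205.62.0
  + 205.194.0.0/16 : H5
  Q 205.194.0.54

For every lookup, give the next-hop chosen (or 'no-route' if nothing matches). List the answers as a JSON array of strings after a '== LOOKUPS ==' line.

Process each operation:
  add 240.200.0.0/13 -> H0 at depth 13
  add 205.192.0.0/12 -> H0 at depth 12
  del 240.200.0.0/13 (clear depth 13)
  Q 205.192.0.0: descend 110011011100 ; hops seen [H0] ; pick H0
  Q 205.192.17.182: descend 110011011100 ; hops seen [H0] ; pick H0
  add 240.205.62.0/24 -> H3 at depth 24
  add 0.0.0.0/0 -> H4 at depth 0
  Q 240.205.62.33: descend 111100001100110100111110 ; hops seen [H4,H3] ; pick H3
  add 240.205.32.0/19 -> H5 at depth 19
  add 205.194.0.0/16 -> H3 at depth 16
  del 240.205.62.0/24 (clear depth 24)
  Q 205.194.0.28: descend 1100110111000010 ; hops seen [H4,H0,H3] ; pick H3
  Q 205.194.0.1: descend 1100110111000010 ; hops seen [H4,H0,H3] ; pick H3
  add 240.205.62.0/24 -> H0 at depth 24
  add 205.0.0.0/8 -> H1 at depth 8
  Q 240.205.62.0: descend 111100001100110100111110 ; hops seen [H4,H5,H0] ; pick H0
  Q 66.201.186.27: descend ε ; hops seen [H4] ; pick H4
  Q 240.205.32.0: descend 1111000011001101001 ; hops seen [H4,H5] ; pick H5
  Q 205.194.0.0: descend 1100110111000010 ; hops seen [H4,H1,H0,H3] ; pick H3
  add 0.0.0.0/0 -> H4 at depth 0
  del 205.0.0.0/8 (clear depth 8)
  Q 105.81.6.101: descend ε ; hops seen [H4] ; pick H4
  Q 240.205.62.0: descend 111100001100110100111110 ; hops seen [H4,H5,H0] ; pick H0
  add 205.194.0.0/16 -> H5 at depth 16
  Q 205.194.0.54: descend 1100110111000010 ; hops seen [H4,H0,H5] ; pick H5

== LOOKUPS ==
["H0","H0","H3","H3","H3","H0","H4","H5","H3","H4","H0","H5"]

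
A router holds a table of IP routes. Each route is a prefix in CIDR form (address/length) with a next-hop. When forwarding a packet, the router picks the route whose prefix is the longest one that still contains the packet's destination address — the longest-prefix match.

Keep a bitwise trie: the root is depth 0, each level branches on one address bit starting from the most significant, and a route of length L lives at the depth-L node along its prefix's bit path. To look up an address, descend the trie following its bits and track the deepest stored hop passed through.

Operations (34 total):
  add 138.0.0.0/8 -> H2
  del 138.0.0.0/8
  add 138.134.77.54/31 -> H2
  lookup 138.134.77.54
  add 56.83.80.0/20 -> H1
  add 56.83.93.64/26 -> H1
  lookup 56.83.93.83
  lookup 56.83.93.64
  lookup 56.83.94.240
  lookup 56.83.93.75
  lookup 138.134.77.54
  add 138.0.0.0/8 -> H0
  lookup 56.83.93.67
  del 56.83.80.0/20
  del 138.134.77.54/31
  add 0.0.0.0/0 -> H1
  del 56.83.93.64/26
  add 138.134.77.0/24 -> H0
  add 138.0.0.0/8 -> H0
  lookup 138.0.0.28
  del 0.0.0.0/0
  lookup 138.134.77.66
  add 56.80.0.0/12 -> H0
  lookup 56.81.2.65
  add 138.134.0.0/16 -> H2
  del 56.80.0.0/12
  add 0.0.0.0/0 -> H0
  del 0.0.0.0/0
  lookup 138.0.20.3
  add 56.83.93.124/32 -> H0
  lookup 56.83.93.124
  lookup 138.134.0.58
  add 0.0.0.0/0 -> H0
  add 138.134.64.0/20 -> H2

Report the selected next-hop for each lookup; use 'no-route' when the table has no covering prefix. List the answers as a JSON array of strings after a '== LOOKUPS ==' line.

Process each operation:
  + 138.0.0.0/8 (H2) depth=8
  - 138.0.0.0/8 clear@8
  + 138.134.77.54/31 (H2) depth=31
  ? 138.134.77.54  path d0:-→d1:-→d2:-→d3:-→d4:-→d5:-→d6:-→d7:-→d8:-→d9:-→d10:-→d11:-→d12:-→d13:-→d14:-→d15:-→d16:-→d17:-→d18:-→d19:-→d20:-→d21:-→d22:-→d23:-→d24:-→d25:-→d26:-→d27:-→d28:-→d29:-→d30:-→d31:H2  best=H2
  + 56.83.80.0/20 (H1) depth=20
  + 56.83.93.64/26 (H1) depth=26
  ? 56.83.93.83  path d0:-→d1:-→d2:-→d3:-→d4:-→d5:-→d6:-→d7:-→d8:-→d9:-→d10:-→d11:-→d12:-→d13:-→d14:-→d15:-→d16:-→d17:-→d18:-→d19:-→d20:H1→d21:-→d22:-→d23:-→d24:-→d25:-→d26:H1  best=H1
  ? 56.83.93.64  path d0:-→d1:-→d2:-→d3:-→d4:-→d5:-→d6:-→d7:-→d8:-→d9:-→d10:-→d11:-→d12:-→d13:-→d14:-→d15:-→d16:-→d17:-→d18:-→d19:-→d20:H1→d21:-→d22:-→d23:-→d24:-→d25:-→d26:H1  best=H1
  ? 56.83.94.240  path d0:-→d1:-→d2:-→d3:-→d4:-→d5:-→d6:-→d7:-→d8:-→d9:-→d10:-→d11:-→d12:-→d13:-→d14:-→d15:-→d16:-→d17:-→d18:-→d19:-→d20:H1→d21:-→d22:-  best=H1
  ? 56.83.93.75  path d0:-→d1:-→d2:-→d3:-→d4:-→d5:-→d6:-→d7:-→d8:-→d9:-→d10:-→d11:-→d12:-→d13:-→d14:-→d15:-→d16:-→d17:-→d18:-→d19:-→d20:H1→d21:-→d22:-→d23:-→d24:-→d25:-→d26:H1  best=H1
  ? 138.134.77.54  path d0:-→d1:-→d2:-→d3:-→d4:-→d5:-→d6:-→d7:-→d8:-→d9:-→d10:-→d11:-→d12:-→d13:-→d14:-→d15:-→d16:-→d17:-→d18:-→d19:-→d20:-→d21:-→d22:-→d23:-→d24:-→d25:-→d26:-→d27:-→d28:-→d29:-→d30:-→d31:H2  best=H2
  + 138.0.0.0/8 (H0) depth=8
  ? 56.83.93.67  path d0:-→d1:-→d2:-→d3:-→d4:-→d5:-→d6:-→d7:-→d8:-→d9:-→d10:-→d11:-→d12:-→d13:-→d14:-→d15:-→d16:-→d17:-→d18:-→d19:-→d20:H1→d21:-→d22:-→d23:-→d24:-→d25:-→d26:H1  best=H1
  - 56.83.80.0/20 clear@20
  - 138.134.77.54/31 clear@31
  + 0.0.0.0/0 (H1) depth=0
  - 56.83.93.64/26 clear@26
  + 138.134.77.0/24 (H0) depth=24
  + 138.0.0.0/8 (H0) depth=8
  ? 138.0.0.28  path d0:H1→d1:-→d2:-→d3:-→d4:-→d5:-→d6:-→d7:-→d8:H0  best=H0
  - 0.0.0.0/0 clear@0
  ? 138.134.77.66  path d0:-→d1:-→d2:-→d3:-→d4:-→d5:-→d6:-→d7:-→d8:H0→d9:-→d10:-→d11:-→d12:-→d13:-→d14:-→d15:-→d16:-→d17:-→d18:-→d19:-→d20:-→d21:-→d22:-→d23:-→d24:H0→d25:-  best=H0
  + 56.80.0.0/12 (H0) depth=12
  ? 56.81.2.65  path d0:-→d1:-→d2:-→d3:-→d4:-→d5:-→d6:-→d7:-→d8:-→d9:-→d10:-→d11:-→d12:H0→d13:-→d14:-  best=H0
  + 138.134.0.0/16 (H2) depth=16
  - 56.80.0.0/12 clear@12
  + 0.0.0.0/0 (H0) depth=0
  - 0.0.0.0/0 clear@0
  ? 138.0.20.3  path d0:-→d1:-→d2:-→d3:-→d4:-→d5:-→d6:-→d7:-→d8:H0  best=H0
  + 56.83.93.124/32 (H0) depth=32
  ? 56.83.93.124  path d0:-→d1:-→d2:-→d3:-→d4:-→d5:-→d6:-→d7:-→d8:-→d9:-→d10:-→d11:-→d12:-→d13:-→d14:-→d15:-→d16:-→d17:-→d18:-→d19:-→d20:-→d21:-→d22:-→d23:-→d24:-→d25:-→d26:-→d27:-→d28:-→d29:-→d30:-→d31:-→d32:H0  best=H0
  ? 138.134.0.58  path d0:-→d1:-→d2:-→d3:-→d4:-→d5:-→d6:-→d7:-→d8:H0→d9:-→d10:-→d11:-→d12:-→d13:-→d14:-→d15:-→d16:H2→d17:-  best=H2
  + 0.0.0.0/0 (H0) depth=0
  + 138.134.64.0/20 (H2) depth=20

== LOOKUPS ==
["H2","H1","H1","H1","H1","H2","H1","H0","H0","H0","H0","H0","H2"]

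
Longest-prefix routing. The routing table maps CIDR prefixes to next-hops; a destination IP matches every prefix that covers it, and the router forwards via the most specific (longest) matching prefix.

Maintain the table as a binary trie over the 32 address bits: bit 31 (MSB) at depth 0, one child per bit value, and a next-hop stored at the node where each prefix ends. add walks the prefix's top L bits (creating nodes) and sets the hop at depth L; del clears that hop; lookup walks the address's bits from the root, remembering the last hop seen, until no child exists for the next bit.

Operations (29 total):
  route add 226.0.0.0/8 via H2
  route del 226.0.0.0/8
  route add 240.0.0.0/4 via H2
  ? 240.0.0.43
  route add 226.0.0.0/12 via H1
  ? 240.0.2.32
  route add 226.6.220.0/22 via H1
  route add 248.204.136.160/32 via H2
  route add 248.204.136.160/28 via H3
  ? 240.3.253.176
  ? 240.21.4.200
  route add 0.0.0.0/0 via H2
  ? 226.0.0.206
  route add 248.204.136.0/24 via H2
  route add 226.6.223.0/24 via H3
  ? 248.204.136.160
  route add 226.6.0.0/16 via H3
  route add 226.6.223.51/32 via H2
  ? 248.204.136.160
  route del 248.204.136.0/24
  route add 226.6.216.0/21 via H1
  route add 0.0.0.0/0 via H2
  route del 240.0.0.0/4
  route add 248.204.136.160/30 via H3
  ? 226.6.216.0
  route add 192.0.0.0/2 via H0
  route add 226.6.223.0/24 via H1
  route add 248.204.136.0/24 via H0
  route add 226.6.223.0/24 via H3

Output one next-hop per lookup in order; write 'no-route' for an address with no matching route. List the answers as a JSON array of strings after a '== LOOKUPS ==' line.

Apply in order:
  add 226.0.0.0/8 -> H2 at depth 8
  del 226.0.0.0/8 (clear depth 8)
  add 240.0.0.0/4 -> H2 at depth 4
  Q 240.0.0.43: descend 1111 ; hops seen [H2] ; pick H2
  add 226.0.0.0/12 -> H1 at depth 12
  Q 240.0.2.32: descend 1111 ; hops seen [H2] ; pick H2
  add 226.6.220.0/22 -> H1 at depth 22
  add 248.204.136.160/32 -> H2 at depth 32
  add 248.204.136.160/28 -> H3 at depth 28
  Q 240.3.253.176: descend 1111 ; hops seen [H2] ; pick H2
  Q 240.21.4.200: descend 1111 ; hops seen [H2] ; pick H2
  add 0.0.0.0/0 -> H2 at depth 0
  Q 226.0.0.206: descend 1110001000000 ; hops seen [H2,H1] ; pick H1
  add 248.204.136.0/24 -> H2 at depth 24
  add 226.6.223.0/24 -> H3 at depth 24
  Q 248.204.136.160: descend 11111000110011001000100010100000 ; hops seen [H2,H2,H2,H3,H2] ; pick H2
  add 226.6.0.0/16 -> H3 at depth 16
  add 226.6.223.51/32 -> H2 at depth 32
  Q 248.204.136.160: descend 11111000110011001000100010100000 ; hops seen [H2,H2,H2,H3,H2] ; pick H2
  del 248.204.136.0/24 (clear depth 24)
  add 226.6.216.0/21 -> H1 at depth 21
  add 0.0.0.0/0 -> H2 at depth 0
  del 240.0.0.0/4 (clear depth 4)
  add 248.204.136.160/30 -> H3 at depth 30
  Q 226.6.216.0: descend 111000100000011011011 ; hops seen [H2,H1,H3,H1] ; pick H1
  add 192.0.0.0/2 -> H0 at depth 2
  add 226.6.223.0/24 -> H1 at depth 24
  add 248.204.136.0/24 -> H0 at depth 24
  add 226.6.223.0/24 -> H3 at depth 24

== LOOKUPS ==
["H2","H2","H2","H2","H1","H2","H2","H1"]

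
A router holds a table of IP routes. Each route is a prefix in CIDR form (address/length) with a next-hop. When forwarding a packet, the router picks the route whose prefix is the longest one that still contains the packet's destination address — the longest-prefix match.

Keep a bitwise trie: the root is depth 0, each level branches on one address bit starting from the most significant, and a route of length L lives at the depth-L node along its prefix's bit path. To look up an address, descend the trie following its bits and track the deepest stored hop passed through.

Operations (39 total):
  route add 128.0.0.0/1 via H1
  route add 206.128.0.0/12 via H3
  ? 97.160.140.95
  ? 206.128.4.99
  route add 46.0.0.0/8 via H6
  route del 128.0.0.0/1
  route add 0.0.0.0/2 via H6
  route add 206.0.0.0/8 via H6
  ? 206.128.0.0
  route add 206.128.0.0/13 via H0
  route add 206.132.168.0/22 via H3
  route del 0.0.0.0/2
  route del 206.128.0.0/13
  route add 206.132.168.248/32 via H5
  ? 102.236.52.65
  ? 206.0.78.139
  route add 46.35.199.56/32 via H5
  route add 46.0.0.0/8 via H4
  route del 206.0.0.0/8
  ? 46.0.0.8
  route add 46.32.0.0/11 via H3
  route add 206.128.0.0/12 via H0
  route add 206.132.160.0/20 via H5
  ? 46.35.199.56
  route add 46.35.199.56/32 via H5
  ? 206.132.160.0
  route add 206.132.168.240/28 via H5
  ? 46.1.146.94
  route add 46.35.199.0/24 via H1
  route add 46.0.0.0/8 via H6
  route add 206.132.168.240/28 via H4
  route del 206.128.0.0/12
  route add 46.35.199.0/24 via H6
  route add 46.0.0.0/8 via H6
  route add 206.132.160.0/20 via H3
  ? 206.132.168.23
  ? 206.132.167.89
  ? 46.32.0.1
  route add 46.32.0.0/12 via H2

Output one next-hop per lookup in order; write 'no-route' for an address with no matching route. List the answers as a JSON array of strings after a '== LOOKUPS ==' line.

Process each operation:
  add 128.0.0.0/1 -> H1 at depth 1
  add 206.128.0.0/12 -> H3 at depth 12
  ? 97.160.140.95  path d0:-  best=no-route
  ? 206.128.4.99  path d0:-→d1:H1→d2:-→d3:-→d4:-→d5:-→d6:-→d7:-→d8:-→d9:-→d10:-→d11:-→d12:H3  best=H3
  add 46.0.0.0/8 -> H6 at depth 8
  - 128.0.0.0/1 clear@1
  add 0.0.0.0/2 -> H6 at depth 2
  add 206.0.0.0/8 -> H6 at depth 8
  ? 206.128.0.0  path d0:-→d1:-→d2:-→d3:-→d4:-→d5:-→d6:-→d7:-→d8:H6→d9:-→d10:-→d11:-→d12:H3  best=H3
  add 206.128.0.0/13 -> H0 at depth 13
  add 206.132.168.0/22 -> H3 at depth 22
  - 0.0.0.0/2 clear@2
  - 206.128.0.0/13 clear@13
  add 206.132.168.248/32 -> H5 at depth 32
  ? 102.236.52.65  path d0:-→d1:-  best=no-route
  ? 206.0.78.139  path d0:-→d1:-→d2:-→d3:-→d4:-→d5:-→d6:-→d7:-→d8:H6  best=H6
  add 46.35.199.56/32 -> H5 at depth 32
  add 46.0.0.0/8 -> H4 at depth 8
  - 206.0.0.0/8 clear@8
  ? 46.0.0.8  path d0:-→d1:-→d2:-→d3:-→d4:-→d5:-→d6:-→d7:-→d8:H4→d9:-→d10:-  best=H4
  add 46.32.0.0/11 -> H3 at depth 11
  add 206.128.0.0/12 -> H0 at depth 12
  add 206.132.160.0/20 -> H5 at depth 20
  ? 46.35.199.56  path d0:-→d1:-→d2:-→d3:-→d4:-→d5:-→d6:-→d7:-→d8:H4→d9:-→d10:-→d11:H3→d12:-→d13:-→d14:-→d15:-→d16:-→d17:-→d18:-→d19:-→d20:-→d21:-→d22:-→d23:-→d24:-→d25:-→d26:-→d27:-→d28:-→d29:-→d30:-→d31:-→d32:H5  best=H5
  add 46.35.199.56/32 -> H5 at depth 32
  ? 206.132.160.0  path d0:-→d1:-→d2:-→d3:-→d4:-→d5:-→d6:-→d7:-→d8:-→d9:-→d10:-→d11:-→d12:H0→d13:-→d14:-→d15:-→d16:-→d17:-→d18:-→d19:-→d20:H5  best=H5
  add 206.132.168.240/28 -> H5 at depth 28
  ? 46.1.146.94  path d0:-→d1:-→d2:-→d3:-→d4:-→d5:-→d6:-→d7:-→d8:H4→d9:-→d10:-  best=H4
  add 46.35.199.0/24 -> H1 at depth 24
  add 46.0.0.0/8 -> H6 at depth 8
  add 206.132.168.240/28 -> H4 at depth 28
  - 206.128.0.0/12 clear@12
  add 46.35.199.0/24 -> H6 at depth 24
  add 46.0.0.0/8 -> H6 at depth 8
  add 206.132.160.0/20 -> H3 at depth 20
  ? 206.132.168.23  path d0:-→d1:-→d2:-→d3:-→d4:-→d5:-→d6:-→d7:-→d8:-→d9:-→d10:-→d11:-→d12:-→d13:-→d14:-→d15:-→d16:-→d17:-→d18:-→d19:-→d20:H3→d21:-→d22:H3→d23:-→d24:-  best=H3
  ? 206.132.167.89  path d0:-→d1:-→d2:-→d3:-→d4:-→d5:-→d6:-→d7:-→d8:-→d9:-→d10:-→d11:-→d12:-→d13:-→d14:-→d15:-→d16:-→d17:-→d18:-→d19:-→d20:H3  best=H3
  ? 46.32.0.1  path d0:-→d1:-→d2:-→d3:-→d4:-→d5:-→d6:-→d7:-→d8:H6→d9:-→d10:-→d11:H3→d12:-→d13:-→d14:-  best=H3
  add 46.32.0.0/12 -> H2 at depth 12

== LOOKUPS ==
["no-route","H3","H3","no-route","H6","H4","H5","H5","H4","H3","H3","H3"]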